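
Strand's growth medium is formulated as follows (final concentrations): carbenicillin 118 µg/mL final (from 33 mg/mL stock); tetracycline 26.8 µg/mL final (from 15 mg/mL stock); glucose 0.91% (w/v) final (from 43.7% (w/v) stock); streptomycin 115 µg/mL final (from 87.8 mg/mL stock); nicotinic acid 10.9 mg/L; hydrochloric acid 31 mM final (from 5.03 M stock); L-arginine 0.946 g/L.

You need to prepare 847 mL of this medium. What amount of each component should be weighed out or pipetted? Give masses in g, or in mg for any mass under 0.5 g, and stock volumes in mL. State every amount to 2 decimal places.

Target volume = 847 mL = 0.847 L.
carbenicillin: C1V1 = C2V2 → 118 µg/mL × 847 mL ÷ 33000 µg/mL = 3.03 mL
tetracycline: C1V1 = C2V2 → 26.8 µg/mL × 847 mL ÷ 15000 µg/mL = 1.51 mL
glucose: C1V1 = C2V2 → 0.91% ÷ 43.7% × 847 mL = 17.64 mL
streptomycin: C1V1 = C2V2 → 115 µg/mL × 847 mL ÷ 87800 µg/mL = 1.11 mL
nicotinic acid: 10.9 mg/L × 0.847 L = 9.23 mg
hydrochloric acid: V = C2·V2/C1 = 31 mM × 847 mL ÷ 5030 mM = 5.22 mL
L-arginine: 0.946 g/L × 0.847 L = 0.80 g

carbenicillin 3.03 mL; tetracycline 1.51 mL; glucose 17.64 mL; streptomycin 1.11 mL; nicotinic acid 9.23 mg; hydrochloric acid 5.22 mL; L-arginine 0.80 g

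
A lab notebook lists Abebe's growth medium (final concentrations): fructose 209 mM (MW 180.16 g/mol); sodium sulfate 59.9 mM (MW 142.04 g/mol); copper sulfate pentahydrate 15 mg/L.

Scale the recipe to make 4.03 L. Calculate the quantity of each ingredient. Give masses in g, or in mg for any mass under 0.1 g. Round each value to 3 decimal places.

fructose 151.743 g; sodium sulfate 34.288 g; copper sulfate pentahydrate 60.450 mg

Working volume: 4.03 L.
fructose: 209 mmol/L × 180.16 g/mol × 4.03 L ÷ 1000 = 151.743 g
sodium sulfate: 59.9 mmol/L × 142.04 g/mol × 4.03 L ÷ 1000 = 34.288 g
copper sulfate pentahydrate: 15 mg/L × 4.03 L = 60.450 mg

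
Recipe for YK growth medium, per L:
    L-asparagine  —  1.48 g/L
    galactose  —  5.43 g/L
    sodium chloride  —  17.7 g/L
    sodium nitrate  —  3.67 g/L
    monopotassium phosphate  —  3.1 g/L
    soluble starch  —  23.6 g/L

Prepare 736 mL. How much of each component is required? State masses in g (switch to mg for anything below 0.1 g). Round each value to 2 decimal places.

L-asparagine 1.09 g; galactose 4.00 g; sodium chloride 13.03 g; sodium nitrate 2.70 g; monopotassium phosphate 2.28 g; soluble starch 17.37 g

Target volume = 736 mL = 0.736 L.
L-asparagine: 1.48 g/L × 0.736 L = 1.09 g
galactose: 5.43 g/L × 0.736 L = 4.00 g
sodium chloride: 17.7 g/L × 0.736 L = 13.03 g
sodium nitrate: 3.67 g/L × 0.736 L = 2.70 g
monopotassium phosphate: 3.1 g/L × 0.736 L = 2.28 g
soluble starch: 23.6 g/L × 0.736 L = 17.37 g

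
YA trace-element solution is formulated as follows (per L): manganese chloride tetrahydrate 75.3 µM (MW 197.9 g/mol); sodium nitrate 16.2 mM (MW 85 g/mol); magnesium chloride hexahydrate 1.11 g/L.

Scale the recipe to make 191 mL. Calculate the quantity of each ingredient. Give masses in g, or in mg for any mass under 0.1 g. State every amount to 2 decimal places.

manganese chloride tetrahydrate 2.85 mg; sodium nitrate 0.26 g; magnesium chloride hexahydrate 0.21 g

Scale factor relative to 1 L: 0.191.
manganese chloride tetrahydrate: 75.3 µmol/L × 197.9 g/mol × 0.191 L ÷ 1000 = 2.85 mg
sodium nitrate: 16.2 mmol/L × 85 g/mol × 0.191 L ÷ 1000 = 0.26 g
magnesium chloride hexahydrate: 1.11 g/L × 0.191 L = 0.21 g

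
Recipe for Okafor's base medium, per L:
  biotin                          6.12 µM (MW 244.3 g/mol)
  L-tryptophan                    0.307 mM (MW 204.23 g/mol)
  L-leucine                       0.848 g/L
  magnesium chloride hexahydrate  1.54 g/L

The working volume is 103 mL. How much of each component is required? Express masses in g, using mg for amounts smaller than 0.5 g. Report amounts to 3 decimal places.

Target volume = 103 mL = 0.103 L.
biotin: 6.12 µmol/L × 244.3 g/mol × 0.103 L ÷ 1000 = 0.154 mg
L-tryptophan: 0.307 mmol/L × 204.23 mg/mmol × 0.103 L = 6.458 mg
L-leucine: 0.848 g/L × 0.103 L = 0.087344 g = 87.344 mg
magnesium chloride hexahydrate: 1.54 g/L × 0.103 L = 0.15862 g = 158.620 mg

biotin 0.154 mg; L-tryptophan 6.458 mg; L-leucine 87.344 mg; magnesium chloride hexahydrate 158.620 mg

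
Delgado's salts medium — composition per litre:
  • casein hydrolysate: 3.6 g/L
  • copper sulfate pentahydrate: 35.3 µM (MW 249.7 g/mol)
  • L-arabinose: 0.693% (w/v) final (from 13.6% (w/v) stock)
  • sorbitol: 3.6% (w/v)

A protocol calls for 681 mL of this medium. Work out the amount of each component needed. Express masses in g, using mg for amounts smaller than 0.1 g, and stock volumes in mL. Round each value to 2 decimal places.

Scale factor relative to 1 L: 0.681.
casein hydrolysate: 3.6 g/L × 0.681 L = 2.45 g
copper sulfate pentahydrate: 35.3 µmol/L × 249.7 g/mol × 0.681 L ÷ 1000 = 6.00 mg
L-arabinose: C1V1 = C2V2 → 0.693% ÷ 13.6% × 681 mL = 34.70 mL
sorbitol: 3.6% w/v = 36 g/L → 36 × 0.681 L = 24.52 g

casein hydrolysate 2.45 g; copper sulfate pentahydrate 6.00 mg; L-arabinose 34.70 mL; sorbitol 24.52 g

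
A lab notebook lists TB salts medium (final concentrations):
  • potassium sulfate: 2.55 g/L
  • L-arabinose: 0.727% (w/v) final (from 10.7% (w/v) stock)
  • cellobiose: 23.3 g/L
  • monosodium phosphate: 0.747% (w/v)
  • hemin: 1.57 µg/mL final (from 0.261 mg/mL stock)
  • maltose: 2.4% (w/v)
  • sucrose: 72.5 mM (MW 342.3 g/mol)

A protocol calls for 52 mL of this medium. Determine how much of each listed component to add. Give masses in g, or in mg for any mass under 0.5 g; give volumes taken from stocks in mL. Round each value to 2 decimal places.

Scale factor relative to 1 L: 0.052.
potassium sulfate: 2.55 g/L × 0.052 L = 0.1326 g = 132.60 mg
L-arabinose: V = C2·V2/C1 = 0.727% ÷ 10.7% × 52 mL = 3.53 mL
cellobiose: 23.3 g/L × 0.052 L = 1.21 g
monosodium phosphate: 0.747% w/v = 7.47 g/L → 7.47 × 0.052 L = 0.38844 g = 388.44 mg
hemin: V = C2·V2/C1 = 1.57 µg/mL × 52 mL ÷ 261 µg/mL = 0.31 mL
maltose: 2.4% w/v = 24 g/L → 24 × 0.052 L = 1.25 g
sucrose: 72.5 mmol/L × 342.3 g/mol × 0.052 L ÷ 1000 = 1.29 g

potassium sulfate 132.60 mg; L-arabinose 3.53 mL; cellobiose 1.21 g; monosodium phosphate 388.44 mg; hemin 0.31 mL; maltose 1.25 g; sucrose 1.29 g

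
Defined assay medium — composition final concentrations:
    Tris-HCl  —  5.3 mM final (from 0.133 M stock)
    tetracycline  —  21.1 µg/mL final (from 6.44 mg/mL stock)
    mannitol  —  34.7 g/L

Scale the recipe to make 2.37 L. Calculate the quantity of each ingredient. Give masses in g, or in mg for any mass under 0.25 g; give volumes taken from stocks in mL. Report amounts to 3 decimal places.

Tris-HCl 94.444 mL; tetracycline 7.765 mL; mannitol 82.239 g

Working volume: 2.37 L.
Tris-HCl: C1V1 = C2V2 → 5.3 mM × 2370 mL ÷ 133 mM = 94.444 mL
tetracycline: dilute stock: 21.1 µg/mL × 2370 mL ÷ 6440 µg/mL = 7.765 mL
mannitol: 34.7 g/L × 2.37 L = 82.239 g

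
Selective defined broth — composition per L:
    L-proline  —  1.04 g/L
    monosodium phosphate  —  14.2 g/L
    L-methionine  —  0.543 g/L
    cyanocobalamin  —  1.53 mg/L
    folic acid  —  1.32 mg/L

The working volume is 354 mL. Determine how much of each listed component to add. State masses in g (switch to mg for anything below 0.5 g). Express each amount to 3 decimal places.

Scale factor relative to 1 L: 0.354.
L-proline: 1.04 g/L × 0.354 L = 0.36816 g = 368.160 mg
monosodium phosphate: 14.2 g/L × 0.354 L = 5.027 g
L-methionine: 0.543 g/L × 0.354 L = 0.192222 g = 192.222 mg
cyanocobalamin: 1.53 mg/L × 0.354 L = 0.542 mg
folic acid: 1.32 mg/L × 0.354 L = 0.467 mg

L-proline 368.160 mg; monosodium phosphate 5.027 g; L-methionine 192.222 mg; cyanocobalamin 0.542 mg; folic acid 0.467 mg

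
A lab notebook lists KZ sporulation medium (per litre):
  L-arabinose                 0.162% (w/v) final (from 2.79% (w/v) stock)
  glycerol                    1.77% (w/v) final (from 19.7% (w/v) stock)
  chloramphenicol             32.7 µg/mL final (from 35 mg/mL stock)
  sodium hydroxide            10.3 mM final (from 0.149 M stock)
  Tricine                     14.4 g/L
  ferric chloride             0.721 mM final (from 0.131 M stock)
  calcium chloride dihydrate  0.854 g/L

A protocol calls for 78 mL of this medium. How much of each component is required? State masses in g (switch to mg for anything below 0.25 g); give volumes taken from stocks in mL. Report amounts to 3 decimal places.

Target volume = 78 mL = 0.078 L.
L-arabinose: C1V1 = C2V2 → 0.162% ÷ 2.79% × 78 mL = 4.529 mL
glycerol: dilute stock: 1.77% ÷ 19.7% × 78 mL = 7.008 mL
chloramphenicol: V = C2·V2/C1 = 32.7 µg/mL × 78 mL ÷ 35000 µg/mL = 0.073 mL
sodium hydroxide: V = C2·V2/C1 = 10.3 mM × 78 mL ÷ 149 mM = 5.392 mL
Tricine: 14.4 g/L × 0.078 L = 1.123 g
ferric chloride: C1V1 = C2V2 → 0.721 mM × 78 mL ÷ 131 mM = 0.429 mL
calcium chloride dihydrate: 0.854 g/L × 0.078 L = 0.066612 g = 66.612 mg

L-arabinose 4.529 mL; glycerol 7.008 mL; chloramphenicol 0.073 mL; sodium hydroxide 5.392 mL; Tricine 1.123 g; ferric chloride 0.429 mL; calcium chloride dihydrate 66.612 mg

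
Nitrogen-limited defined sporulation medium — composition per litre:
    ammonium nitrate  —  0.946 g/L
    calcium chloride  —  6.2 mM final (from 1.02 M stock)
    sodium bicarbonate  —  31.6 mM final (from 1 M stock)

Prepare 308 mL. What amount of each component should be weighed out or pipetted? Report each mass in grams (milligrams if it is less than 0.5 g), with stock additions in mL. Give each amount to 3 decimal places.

ammonium nitrate 291.368 mg; calcium chloride 1.872 mL; sodium bicarbonate 9.733 mL

Working volume: 308 mL = 0.308 L.
ammonium nitrate: 0.946 g/L × 0.308 L = 0.291368 g = 291.368 mg
calcium chloride: dilute stock: 6.2 mM × 308 mL ÷ 1020 mM = 1.872 mL
sodium bicarbonate: C1V1 = C2V2 → 31.6 mM × 308 mL ÷ 1000 mM = 9.733 mL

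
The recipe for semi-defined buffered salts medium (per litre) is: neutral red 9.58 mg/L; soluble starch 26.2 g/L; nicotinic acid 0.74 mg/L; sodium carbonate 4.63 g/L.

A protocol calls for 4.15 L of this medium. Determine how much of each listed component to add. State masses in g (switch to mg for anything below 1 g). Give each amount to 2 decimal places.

neutral red 39.76 mg; soluble starch 108.73 g; nicotinic acid 3.07 mg; sodium carbonate 19.21 g

Scale factor relative to 1 L: 4.15.
neutral red: 9.58 mg/L × 4.15 L = 39.76 mg
soluble starch: 26.2 g/L × 4.15 L = 108.73 g
nicotinic acid: 0.74 mg/L × 4.15 L = 3.07 mg
sodium carbonate: 4.63 g/L × 4.15 L = 19.21 g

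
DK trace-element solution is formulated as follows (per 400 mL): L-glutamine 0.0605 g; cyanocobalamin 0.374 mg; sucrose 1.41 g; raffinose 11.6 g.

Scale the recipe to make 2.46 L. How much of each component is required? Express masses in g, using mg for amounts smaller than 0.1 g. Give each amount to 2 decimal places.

L-glutamine 0.37 g; cyanocobalamin 2.30 mg; sucrose 8.67 g; raffinose 71.34 g

Scale factor = 2460 mL / 400 mL = 6.15.
L-glutamine: 0.0605 g × (2460 mL / 400 mL) = 0.37 g
cyanocobalamin: 0.374 mg × (2460 mL / 400 mL) = 2.30 mg
sucrose: 1.41 g × (2460 mL / 400 mL) = 8.67 g
raffinose: 11.6 g × (2460 mL / 400 mL) = 71.34 g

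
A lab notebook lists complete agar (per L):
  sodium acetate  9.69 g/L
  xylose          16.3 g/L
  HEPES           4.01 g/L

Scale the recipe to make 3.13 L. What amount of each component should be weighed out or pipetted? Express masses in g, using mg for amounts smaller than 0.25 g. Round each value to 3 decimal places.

sodium acetate 30.330 g; xylose 51.019 g; HEPES 12.551 g

Scale factor relative to 1 L: 3.13.
sodium acetate: 9.69 g/L × 3.13 L = 30.330 g
xylose: 16.3 g/L × 3.13 L = 51.019 g
HEPES: 4.01 g/L × 3.13 L = 12.551 g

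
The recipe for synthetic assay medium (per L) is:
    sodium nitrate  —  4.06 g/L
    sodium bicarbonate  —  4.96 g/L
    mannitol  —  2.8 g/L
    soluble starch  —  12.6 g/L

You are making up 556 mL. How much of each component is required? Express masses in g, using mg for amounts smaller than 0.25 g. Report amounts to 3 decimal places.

Scale factor relative to 1 L: 0.556.
sodium nitrate: 4.06 g/L × 0.556 L = 2.257 g
sodium bicarbonate: 4.96 g/L × 0.556 L = 2.758 g
mannitol: 2.8 g/L × 0.556 L = 1.557 g
soluble starch: 12.6 g/L × 0.556 L = 7.006 g

sodium nitrate 2.257 g; sodium bicarbonate 2.758 g; mannitol 1.557 g; soluble starch 7.006 g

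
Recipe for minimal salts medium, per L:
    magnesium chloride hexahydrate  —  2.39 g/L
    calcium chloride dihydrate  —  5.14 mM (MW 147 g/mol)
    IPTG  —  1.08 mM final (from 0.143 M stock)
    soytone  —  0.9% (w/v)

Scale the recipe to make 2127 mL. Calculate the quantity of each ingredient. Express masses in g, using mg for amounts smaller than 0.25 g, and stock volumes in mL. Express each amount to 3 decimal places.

magnesium chloride hexahydrate 5.084 g; calcium chloride dihydrate 1.607 g; IPTG 16.064 mL; soytone 19.143 g

Target volume = 2127 mL = 2.127 L.
magnesium chloride hexahydrate: 2.39 g/L × 2.127 L = 5.084 g
calcium chloride dihydrate: 5.14 mmol/L × 147 g/mol × 2.127 L ÷ 1000 = 1.607 g
IPTG: dilute stock: 1.08 mM × 2127 mL ÷ 143 mM = 16.064 mL
soytone: 0.9% w/v = 9 g/L → 9 × 2.127 L = 19.143 g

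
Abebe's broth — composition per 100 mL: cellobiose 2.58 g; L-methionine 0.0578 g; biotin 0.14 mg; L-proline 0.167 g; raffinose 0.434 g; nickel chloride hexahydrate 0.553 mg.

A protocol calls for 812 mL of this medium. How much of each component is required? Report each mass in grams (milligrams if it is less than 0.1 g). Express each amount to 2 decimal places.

cellobiose 20.95 g; L-methionine 0.47 g; biotin 1.14 mg; L-proline 1.36 g; raffinose 3.52 g; nickel chloride hexahydrate 4.49 mg

Scale factor = 812 mL / 100 mL = 8.12.
cellobiose: 2.58 g × (812 mL / 100 mL) = 20.95 g
L-methionine: 0.0578 g × (812 mL / 100 mL) = 0.47 g
biotin: 0.14 mg × (812 mL / 100 mL) = 1.14 mg
L-proline: 0.167 g × (812 mL / 100 mL) = 1.36 g
raffinose: 0.434 g × (812 mL / 100 mL) = 3.52 g
nickel chloride hexahydrate: 0.553 mg × (812 mL / 100 mL) = 4.49 mg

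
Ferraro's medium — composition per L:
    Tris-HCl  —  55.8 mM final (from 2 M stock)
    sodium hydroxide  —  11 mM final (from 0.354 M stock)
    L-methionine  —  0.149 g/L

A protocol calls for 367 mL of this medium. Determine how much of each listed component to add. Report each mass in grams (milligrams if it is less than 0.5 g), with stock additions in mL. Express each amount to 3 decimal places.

Scale factor relative to 1 L: 0.367.
Tris-HCl: dilute stock: 55.8 mM × 367 mL ÷ 2000 mM = 10.239 mL
sodium hydroxide: dilute stock: 11 mM × 367 mL ÷ 354 mM = 11.404 mL
L-methionine: 0.149 g/L × 0.367 L = 0.054683 g = 54.683 mg

Tris-HCl 10.239 mL; sodium hydroxide 11.404 mL; L-methionine 54.683 mg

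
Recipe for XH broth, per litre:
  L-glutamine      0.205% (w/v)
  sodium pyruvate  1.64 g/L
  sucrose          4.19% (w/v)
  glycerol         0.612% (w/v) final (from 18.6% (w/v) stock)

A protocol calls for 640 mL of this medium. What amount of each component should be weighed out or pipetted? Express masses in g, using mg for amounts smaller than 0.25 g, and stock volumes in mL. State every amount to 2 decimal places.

Target volume = 640 mL = 0.64 L.
L-glutamine: 0.205 g per 100 mL × 640 mL ÷ 100 = 1.31 g
sodium pyruvate: 1.64 g/L × 0.64 L = 1.05 g
sucrose: 4.19 g per 100 mL × 640 mL ÷ 100 = 26.82 g
glycerol: C1V1 = C2V2 → 0.612% ÷ 18.6% × 640 mL = 21.06 mL

L-glutamine 1.31 g; sodium pyruvate 1.05 g; sucrose 26.82 g; glycerol 21.06 mL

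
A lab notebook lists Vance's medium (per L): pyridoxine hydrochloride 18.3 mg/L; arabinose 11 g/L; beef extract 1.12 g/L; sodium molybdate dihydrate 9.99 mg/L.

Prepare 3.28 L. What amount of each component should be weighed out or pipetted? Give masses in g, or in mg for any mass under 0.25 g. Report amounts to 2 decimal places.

Working volume: 3.28 L.
pyridoxine hydrochloride: 18.3 mg/L × 3.28 L = 60.02 mg
arabinose: 11 g/L × 3.28 L = 36.08 g
beef extract: 1.12 g/L × 3.28 L = 3.67 g
sodium molybdate dihydrate: 9.99 mg/L × 3.28 L = 32.77 mg

pyridoxine hydrochloride 60.02 mg; arabinose 36.08 g; beef extract 3.67 g; sodium molybdate dihydrate 32.77 mg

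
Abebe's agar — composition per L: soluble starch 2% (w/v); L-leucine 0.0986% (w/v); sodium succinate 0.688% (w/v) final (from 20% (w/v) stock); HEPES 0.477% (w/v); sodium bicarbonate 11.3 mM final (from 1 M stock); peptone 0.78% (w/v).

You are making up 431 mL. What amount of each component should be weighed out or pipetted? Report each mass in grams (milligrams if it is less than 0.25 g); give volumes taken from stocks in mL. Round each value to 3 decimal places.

soluble starch 8.620 g; L-leucine 0.425 g; sodium succinate 14.826 mL; HEPES 2.056 g; sodium bicarbonate 4.870 mL; peptone 3.362 g

Target volume = 431 mL = 0.431 L.
soluble starch: 2 g per 100 mL × 431 mL ÷ 100 = 8.620 g
L-leucine: 0.0986% w/v = 0.986 g/L → 0.986 × 0.431 L = 0.425 g
sodium succinate: V = C2·V2/C1 = 0.688% ÷ 20% × 431 mL = 14.826 mL
HEPES: 0.477% w/v = 4.77 g/L → 4.77 × 0.431 L = 2.056 g
sodium bicarbonate: C1V1 = C2V2 → 11.3 mM × 431 mL ÷ 1000 mM = 4.870 mL
peptone: 0.78 g per 100 mL × 431 mL ÷ 100 = 3.362 g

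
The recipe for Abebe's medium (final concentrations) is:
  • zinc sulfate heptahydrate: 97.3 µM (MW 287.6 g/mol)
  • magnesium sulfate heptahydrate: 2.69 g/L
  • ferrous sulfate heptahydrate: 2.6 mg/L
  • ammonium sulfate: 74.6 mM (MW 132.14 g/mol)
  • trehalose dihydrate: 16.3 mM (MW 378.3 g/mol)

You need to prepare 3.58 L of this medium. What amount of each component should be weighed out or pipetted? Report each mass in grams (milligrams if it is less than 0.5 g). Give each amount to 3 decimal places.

Scale factor relative to 1 L: 3.58.
zinc sulfate heptahydrate: 97.3 µmol/L × 287.6 g/mol × 3.58 L ÷ 1000 = 100.181 mg
magnesium sulfate heptahydrate: 2.69 g/L × 3.58 L = 9.630 g
ferrous sulfate heptahydrate: 2.6 mg/L × 3.58 L = 9.308 mg
ammonium sulfate: 74.6 mmol/L × 132.14 g/mol × 3.58 L ÷ 1000 = 35.290 g
trehalose dihydrate: 16.3 mmol/L × 378.3 g/mol × 3.58 L ÷ 1000 = 22.075 g

zinc sulfate heptahydrate 100.181 mg; magnesium sulfate heptahydrate 9.630 g; ferrous sulfate heptahydrate 9.308 mg; ammonium sulfate 35.290 g; trehalose dihydrate 22.075 g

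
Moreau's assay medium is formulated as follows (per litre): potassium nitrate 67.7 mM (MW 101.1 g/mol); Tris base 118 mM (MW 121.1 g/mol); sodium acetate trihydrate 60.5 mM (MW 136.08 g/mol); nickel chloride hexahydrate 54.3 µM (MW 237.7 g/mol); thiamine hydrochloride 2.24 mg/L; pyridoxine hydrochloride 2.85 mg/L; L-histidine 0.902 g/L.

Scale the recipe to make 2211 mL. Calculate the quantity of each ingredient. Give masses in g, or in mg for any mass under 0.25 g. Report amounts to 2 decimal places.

potassium nitrate 15.13 g; Tris base 31.59 g; sodium acetate trihydrate 18.20 g; nickel chloride hexahydrate 28.54 mg; thiamine hydrochloride 4.95 mg; pyridoxine hydrochloride 6.30 mg; L-histidine 1.99 g

Target volume = 2211 mL = 2.211 L.
potassium nitrate: 67.7 mmol/L × 101.1 g/mol × 2.211 L ÷ 1000 = 15.13 g
Tris base: 118 mmol/L × 121.1 g/mol × 2.211 L ÷ 1000 = 31.59 g
sodium acetate trihydrate: 60.5 mmol/L × 136.08 g/mol × 2.211 L ÷ 1000 = 18.20 g
nickel chloride hexahydrate: 54.3 µmol/L × 237.7 g/mol × 2.211 L ÷ 1000 = 28.54 mg
thiamine hydrochloride: 2.24 mg/L × 2.211 L = 4.95 mg
pyridoxine hydrochloride: 2.85 mg/L × 2.211 L = 6.30 mg
L-histidine: 0.902 g/L × 2.211 L = 1.99 g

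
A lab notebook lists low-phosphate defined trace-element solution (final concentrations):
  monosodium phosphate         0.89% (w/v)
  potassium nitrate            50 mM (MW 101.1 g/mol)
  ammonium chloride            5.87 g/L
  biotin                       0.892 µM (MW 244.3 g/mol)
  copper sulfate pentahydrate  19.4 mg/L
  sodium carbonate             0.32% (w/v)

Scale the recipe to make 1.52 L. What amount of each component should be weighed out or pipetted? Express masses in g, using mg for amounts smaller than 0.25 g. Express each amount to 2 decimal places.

Scale factor relative to 1 L: 1.52.
monosodium phosphate: 0.89% w/v = 8.9 g/L → 8.9 × 1.52 L = 13.53 g
potassium nitrate: 50 mmol/L × 101.1 g/mol × 1.52 L ÷ 1000 = 7.68 g
ammonium chloride: 5.87 g/L × 1.52 L = 8.92 g
biotin: 0.892 µmol/L × 244.3 g/mol × 1.52 L ÷ 1000 = 0.33 mg
copper sulfate pentahydrate: 19.4 mg/L × 1.52 L = 29.49 mg
sodium carbonate: 0.32 g per 100 mL × 1520 mL ÷ 100 = 4.86 g

monosodium phosphate 13.53 g; potassium nitrate 7.68 g; ammonium chloride 8.92 g; biotin 0.33 mg; copper sulfate pentahydrate 29.49 mg; sodium carbonate 4.86 g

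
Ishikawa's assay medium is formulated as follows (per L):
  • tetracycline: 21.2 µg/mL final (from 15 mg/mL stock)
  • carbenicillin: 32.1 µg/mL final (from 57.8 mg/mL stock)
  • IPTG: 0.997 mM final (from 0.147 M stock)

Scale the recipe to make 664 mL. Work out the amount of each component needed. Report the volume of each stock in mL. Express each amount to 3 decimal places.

tetracycline 0.938 mL; carbenicillin 0.369 mL; IPTG 4.503 mL

Working volume: 664 mL = 0.664 L.
tetracycline: dilute stock: 21.2 µg/mL × 664 mL ÷ 15000 µg/mL = 0.938 mL
carbenicillin: C1V1 = C2V2 → 32.1 µg/mL × 664 mL ÷ 57800 µg/mL = 0.369 mL
IPTG: V = C2·V2/C1 = 0.997 mM × 664 mL ÷ 147 mM = 4.503 mL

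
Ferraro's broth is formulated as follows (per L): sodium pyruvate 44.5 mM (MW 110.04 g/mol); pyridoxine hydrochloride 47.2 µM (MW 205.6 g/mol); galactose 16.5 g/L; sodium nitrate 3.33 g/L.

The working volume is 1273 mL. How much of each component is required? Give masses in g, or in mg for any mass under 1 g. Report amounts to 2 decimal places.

sodium pyruvate 6.23 g; pyridoxine hydrochloride 12.35 mg; galactose 21.00 g; sodium nitrate 4.24 g

Target volume = 1273 mL = 1.273 L.
sodium pyruvate: 44.5 mmol/L × 110.04 g/mol × 1.273 L ÷ 1000 = 6.23 g
pyridoxine hydrochloride: 47.2 µmol/L × 205.6 g/mol × 1.273 L ÷ 1000 = 12.35 mg
galactose: 16.5 g/L × 1.273 L = 21.00 g
sodium nitrate: 3.33 g/L × 1.273 L = 4.24 g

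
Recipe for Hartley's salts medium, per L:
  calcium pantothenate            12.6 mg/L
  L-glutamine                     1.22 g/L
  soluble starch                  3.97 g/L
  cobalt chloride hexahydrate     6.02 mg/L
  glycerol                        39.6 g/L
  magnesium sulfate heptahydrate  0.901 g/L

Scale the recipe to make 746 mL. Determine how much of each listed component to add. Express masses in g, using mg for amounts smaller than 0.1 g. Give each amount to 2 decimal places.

calcium pantothenate 9.40 mg; L-glutamine 0.91 g; soluble starch 2.96 g; cobalt chloride hexahydrate 4.49 mg; glycerol 29.54 g; magnesium sulfate heptahydrate 0.67 g

Scale factor relative to 1 L: 0.746.
calcium pantothenate: 12.6 mg/L × 0.746 L = 9.40 mg
L-glutamine: 1.22 g/L × 0.746 L = 0.91 g
soluble starch: 3.97 g/L × 0.746 L = 2.96 g
cobalt chloride hexahydrate: 6.02 mg/L × 0.746 L = 4.49 mg
glycerol: 39.6 g/L × 0.746 L = 29.54 g
magnesium sulfate heptahydrate: 0.901 g/L × 0.746 L = 0.67 g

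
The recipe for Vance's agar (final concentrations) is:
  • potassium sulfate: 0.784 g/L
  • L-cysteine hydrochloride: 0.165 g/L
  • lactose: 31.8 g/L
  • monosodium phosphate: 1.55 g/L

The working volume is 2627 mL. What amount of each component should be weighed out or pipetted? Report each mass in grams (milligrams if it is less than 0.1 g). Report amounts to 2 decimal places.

Target volume = 2627 mL = 2.627 L.
potassium sulfate: 0.784 g/L × 2.627 L = 2.06 g
L-cysteine hydrochloride: 0.165 g/L × 2.627 L = 0.43 g
lactose: 31.8 g/L × 2.627 L = 83.54 g
monosodium phosphate: 1.55 g/L × 2.627 L = 4.07 g

potassium sulfate 2.06 g; L-cysteine hydrochloride 0.43 g; lactose 83.54 g; monosodium phosphate 4.07 g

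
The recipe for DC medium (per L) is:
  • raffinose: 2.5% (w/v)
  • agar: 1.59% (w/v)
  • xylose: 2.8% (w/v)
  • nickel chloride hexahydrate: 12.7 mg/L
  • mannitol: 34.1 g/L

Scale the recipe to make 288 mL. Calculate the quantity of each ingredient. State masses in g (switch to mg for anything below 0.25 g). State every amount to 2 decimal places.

raffinose 7.20 g; agar 4.58 g; xylose 8.06 g; nickel chloride hexahydrate 3.66 mg; mannitol 9.82 g

Target volume = 288 mL = 0.288 L.
raffinose: 2.5% w/v = 25 g/L → 25 × 0.288 L = 7.20 g
agar: 1.59 g per 100 mL × 288 mL ÷ 100 = 4.58 g
xylose: 2.8% w/v = 28 g/L → 28 × 0.288 L = 8.06 g
nickel chloride hexahydrate: 12.7 mg/L × 0.288 L = 3.66 mg
mannitol: 34.1 g/L × 0.288 L = 9.82 g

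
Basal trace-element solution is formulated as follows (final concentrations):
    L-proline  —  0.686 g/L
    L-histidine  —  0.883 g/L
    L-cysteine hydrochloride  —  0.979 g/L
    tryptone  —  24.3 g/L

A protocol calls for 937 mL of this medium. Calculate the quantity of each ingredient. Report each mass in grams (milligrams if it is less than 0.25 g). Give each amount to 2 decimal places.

L-proline 0.64 g; L-histidine 0.83 g; L-cysteine hydrochloride 0.92 g; tryptone 22.77 g

Working volume: 937 mL = 0.937 L.
L-proline: 0.686 g/L × 0.937 L = 0.64 g
L-histidine: 0.883 g/L × 0.937 L = 0.83 g
L-cysteine hydrochloride: 0.979 g/L × 0.937 L = 0.92 g
tryptone: 24.3 g/L × 0.937 L = 22.77 g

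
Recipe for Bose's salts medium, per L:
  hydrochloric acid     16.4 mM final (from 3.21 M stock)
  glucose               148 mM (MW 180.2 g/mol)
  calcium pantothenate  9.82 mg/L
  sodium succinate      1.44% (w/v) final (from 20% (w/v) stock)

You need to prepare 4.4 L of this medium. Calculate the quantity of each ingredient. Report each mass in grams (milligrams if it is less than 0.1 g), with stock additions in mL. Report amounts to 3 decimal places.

Working volume: 4.4 L.
hydrochloric acid: dilute stock: 16.4 mM × 4400 mL ÷ 3210 mM = 22.480 mL
glucose: 148 mmol/L × 180.2 g/mol × 4.4 L ÷ 1000 = 117.346 g
calcium pantothenate: 9.82 mg/L × 4.4 L = 43.208 mg
sodium succinate: C1V1 = C2V2 → 1.44% ÷ 20% × 4400 mL = 316.800 mL

hydrochloric acid 22.480 mL; glucose 117.346 g; calcium pantothenate 43.208 mg; sodium succinate 316.800 mL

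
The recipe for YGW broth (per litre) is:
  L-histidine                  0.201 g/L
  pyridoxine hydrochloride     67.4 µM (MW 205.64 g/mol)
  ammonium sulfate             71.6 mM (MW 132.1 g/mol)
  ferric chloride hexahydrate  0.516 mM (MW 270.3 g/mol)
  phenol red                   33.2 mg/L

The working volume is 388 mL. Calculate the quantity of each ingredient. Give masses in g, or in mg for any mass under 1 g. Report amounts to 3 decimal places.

L-histidine 77.988 mg; pyridoxine hydrochloride 5.378 mg; ammonium sulfate 3.670 g; ferric chloride hexahydrate 54.116 mg; phenol red 12.882 mg

Scale factor relative to 1 L: 0.388.
L-histidine: 0.201 g/L × 0.388 L = 0.077988 g = 77.988 mg
pyridoxine hydrochloride: 67.4 µmol/L × 205.64 g/mol × 0.388 L ÷ 1000 = 5.378 mg
ammonium sulfate: 71.6 mmol/L × 132.1 g/mol × 0.388 L ÷ 1000 = 3.670 g
ferric chloride hexahydrate: 0.516 mmol/L × 270.3 mg/mmol × 0.388 L = 54.116 mg
phenol red: 33.2 mg/L × 0.388 L = 12.882 mg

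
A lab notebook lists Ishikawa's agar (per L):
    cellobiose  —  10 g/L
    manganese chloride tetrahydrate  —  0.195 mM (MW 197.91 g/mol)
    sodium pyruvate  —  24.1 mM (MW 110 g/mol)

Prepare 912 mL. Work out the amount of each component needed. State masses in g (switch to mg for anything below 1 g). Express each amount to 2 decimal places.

Scale factor relative to 1 L: 0.912.
cellobiose: 10 g/L × 0.912 L = 9.12 g
manganese chloride tetrahydrate: 0.195 mmol/L × 197.91 mg/mmol × 0.912 L = 35.20 mg
sodium pyruvate: 24.1 mmol/L × 110 g/mol × 0.912 L ÷ 1000 = 2.42 g

cellobiose 9.12 g; manganese chloride tetrahydrate 35.20 mg; sodium pyruvate 2.42 g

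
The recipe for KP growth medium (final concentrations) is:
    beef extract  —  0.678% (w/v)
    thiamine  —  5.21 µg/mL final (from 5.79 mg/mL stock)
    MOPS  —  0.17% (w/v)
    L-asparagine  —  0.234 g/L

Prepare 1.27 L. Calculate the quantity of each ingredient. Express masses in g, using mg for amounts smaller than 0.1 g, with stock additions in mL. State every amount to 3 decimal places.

Scale factor relative to 1 L: 1.27.
beef extract: 0.678 g per 100 mL × 1270 mL ÷ 100 = 8.611 g
thiamine: C1V1 = C2V2 → 5.21 µg/mL × 1270 mL ÷ 5790 µg/mL = 1.143 mL
MOPS: 0.17% w/v = 1.7 g/L → 1.7 × 1.27 L = 2.159 g
L-asparagine: 0.234 g/L × 1.27 L = 0.297 g

beef extract 8.611 g; thiamine 1.143 mL; MOPS 2.159 g; L-asparagine 0.297 g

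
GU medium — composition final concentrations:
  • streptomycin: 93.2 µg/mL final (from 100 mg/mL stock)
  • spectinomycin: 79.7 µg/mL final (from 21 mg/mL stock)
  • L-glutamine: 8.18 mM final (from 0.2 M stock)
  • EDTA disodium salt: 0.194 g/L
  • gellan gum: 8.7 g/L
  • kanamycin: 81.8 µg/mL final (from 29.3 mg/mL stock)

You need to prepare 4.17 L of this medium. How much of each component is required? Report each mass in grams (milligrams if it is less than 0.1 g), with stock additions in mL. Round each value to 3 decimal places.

Working volume: 4.17 L.
streptomycin: dilute stock: 93.2 µg/mL × 4170 mL ÷ 100000 µg/mL = 3.886 mL
spectinomycin: dilute stock: 79.7 µg/mL × 4170 mL ÷ 21000 µg/mL = 15.826 mL
L-glutamine: V = C2·V2/C1 = 8.18 mM × 4170 mL ÷ 200 mM = 170.553 mL
EDTA disodium salt: 0.194 g/L × 4.17 L = 0.809 g
gellan gum: 8.7 g/L × 4.17 L = 36.279 g
kanamycin: dilute stock: 81.8 µg/mL × 4170 mL ÷ 29300 µg/mL = 11.642 mL

streptomycin 3.886 mL; spectinomycin 15.826 mL; L-glutamine 170.553 mL; EDTA disodium salt 0.809 g; gellan gum 36.279 g; kanamycin 11.642 mL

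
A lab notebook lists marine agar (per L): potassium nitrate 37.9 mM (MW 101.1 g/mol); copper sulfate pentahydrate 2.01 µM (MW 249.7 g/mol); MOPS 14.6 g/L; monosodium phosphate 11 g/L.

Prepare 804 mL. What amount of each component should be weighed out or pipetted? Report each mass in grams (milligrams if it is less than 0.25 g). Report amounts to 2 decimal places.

potassium nitrate 3.08 g; copper sulfate pentahydrate 0.40 mg; MOPS 11.74 g; monosodium phosphate 8.84 g

Scale factor relative to 1 L: 0.804.
potassium nitrate: 37.9 mmol/L × 101.1 g/mol × 0.804 L ÷ 1000 = 3.08 g
copper sulfate pentahydrate: 2.01 µmol/L × 249.7 g/mol × 0.804 L ÷ 1000 = 0.40 mg
MOPS: 14.6 g/L × 0.804 L = 11.74 g
monosodium phosphate: 11 g/L × 0.804 L = 8.84 g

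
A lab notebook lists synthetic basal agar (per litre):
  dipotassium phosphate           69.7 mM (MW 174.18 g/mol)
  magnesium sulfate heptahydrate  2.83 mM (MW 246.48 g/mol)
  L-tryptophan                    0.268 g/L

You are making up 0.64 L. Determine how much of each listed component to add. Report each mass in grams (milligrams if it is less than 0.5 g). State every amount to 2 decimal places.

Scale factor relative to 1 L: 0.64.
dipotassium phosphate: 69.7 mmol/L × 174.18 g/mol × 0.64 L ÷ 1000 = 7.77 g
magnesium sulfate heptahydrate: 2.83 mmol/L × 246.48 mg/mmol × 0.64 L = 446.42 mg
L-tryptophan: 0.268 g/L × 0.64 L = 0.17152 g = 171.52 mg

dipotassium phosphate 7.77 g; magnesium sulfate heptahydrate 446.42 mg; L-tryptophan 171.52 mg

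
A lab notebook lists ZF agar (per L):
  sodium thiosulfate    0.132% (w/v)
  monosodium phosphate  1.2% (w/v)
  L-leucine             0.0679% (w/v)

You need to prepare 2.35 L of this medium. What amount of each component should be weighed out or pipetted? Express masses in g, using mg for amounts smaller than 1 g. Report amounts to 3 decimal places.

sodium thiosulfate 3.102 g; monosodium phosphate 28.200 g; L-leucine 1.596 g

Scale factor relative to 1 L: 2.35.
sodium thiosulfate: 0.132% w/v = 1.32 g/L → 1.32 × 2.35 L = 3.102 g
monosodium phosphate: 1.2 g per 100 mL × 2350 mL ÷ 100 = 28.200 g
L-leucine: 0.0679 g per 100 mL × 2350 mL ÷ 100 = 1.596 g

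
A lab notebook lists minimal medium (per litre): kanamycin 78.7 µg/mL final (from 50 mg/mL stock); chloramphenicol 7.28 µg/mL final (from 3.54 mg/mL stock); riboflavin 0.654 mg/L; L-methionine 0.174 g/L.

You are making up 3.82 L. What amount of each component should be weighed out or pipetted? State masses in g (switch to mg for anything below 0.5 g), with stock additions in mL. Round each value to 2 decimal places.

kanamycin 6.01 mL; chloramphenicol 7.86 mL; riboflavin 2.50 mg; L-methionine 0.66 g

Scale factor relative to 1 L: 3.82.
kanamycin: V = C2·V2/C1 = 78.7 µg/mL × 3820 mL ÷ 50000 µg/mL = 6.01 mL
chloramphenicol: C1V1 = C2V2 → 7.28 µg/mL × 3820 mL ÷ 3540 µg/mL = 7.86 mL
riboflavin: 0.654 mg/L × 3.82 L = 2.50 mg
L-methionine: 0.174 g/L × 3.82 L = 0.66 g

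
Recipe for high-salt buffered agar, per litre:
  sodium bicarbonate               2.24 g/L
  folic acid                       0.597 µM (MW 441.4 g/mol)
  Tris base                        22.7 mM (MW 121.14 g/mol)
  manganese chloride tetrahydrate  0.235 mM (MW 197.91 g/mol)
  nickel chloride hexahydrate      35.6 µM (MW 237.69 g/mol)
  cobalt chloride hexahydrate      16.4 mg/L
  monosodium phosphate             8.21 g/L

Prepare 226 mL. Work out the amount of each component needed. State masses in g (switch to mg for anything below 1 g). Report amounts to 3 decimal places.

Working volume: 226 mL = 0.226 L.
sodium bicarbonate: 2.24 g/L × 0.226 L = 0.50624 g = 506.240 mg
folic acid: 0.597 µmol/L × 441.4 g/mol × 0.226 L ÷ 1000 = 0.060 mg
Tris base: 22.7 mmol/L × 121.14 mg/mmol × 0.226 L = 621.472 mg
manganese chloride tetrahydrate: 0.235 mmol/L × 197.91 mg/mmol × 0.226 L = 10.511 mg
nickel chloride hexahydrate: 35.6 µmol/L × 237.69 g/mol × 0.226 L ÷ 1000 = 1.912 mg
cobalt chloride hexahydrate: 16.4 mg/L × 0.226 L = 3.706 mg
monosodium phosphate: 8.21 g/L × 0.226 L = 1.855 g

sodium bicarbonate 506.240 mg; folic acid 0.060 mg; Tris base 621.472 mg; manganese chloride tetrahydrate 10.511 mg; nickel chloride hexahydrate 1.912 mg; cobalt chloride hexahydrate 3.706 mg; monosodium phosphate 1.855 g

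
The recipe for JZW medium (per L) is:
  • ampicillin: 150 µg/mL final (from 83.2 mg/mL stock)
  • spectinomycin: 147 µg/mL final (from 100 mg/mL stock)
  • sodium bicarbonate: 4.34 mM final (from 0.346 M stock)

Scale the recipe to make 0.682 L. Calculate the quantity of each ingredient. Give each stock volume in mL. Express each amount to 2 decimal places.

Working volume: 0.682 L.
ampicillin: V = C2·V2/C1 = 150 µg/mL × 682 mL ÷ 83200 µg/mL = 1.23 mL
spectinomycin: V = C2·V2/C1 = 147 µg/mL × 682 mL ÷ 100000 µg/mL = 1.00 mL
sodium bicarbonate: V = C2·V2/C1 = 4.34 mM × 682 mL ÷ 346 mM = 8.55 mL

ampicillin 1.23 mL; spectinomycin 1.00 mL; sodium bicarbonate 8.55 mL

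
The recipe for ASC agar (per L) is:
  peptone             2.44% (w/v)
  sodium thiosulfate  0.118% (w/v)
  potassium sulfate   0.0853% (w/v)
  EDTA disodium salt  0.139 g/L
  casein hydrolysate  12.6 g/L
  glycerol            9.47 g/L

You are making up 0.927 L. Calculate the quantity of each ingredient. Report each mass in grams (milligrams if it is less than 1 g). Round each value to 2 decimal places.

Working volume: 0.927 L.
peptone: 2.44% w/v = 24.4 g/L → 24.4 × 0.927 L = 22.62 g
sodium thiosulfate: 0.118 g per 100 mL × 927 mL ÷ 100 = 1.09 g
potassium sulfate: 0.0853% w/v = 0.853 g/L → 0.853 × 0.927 L = 0.790731 g = 790.73 mg
EDTA disodium salt: 0.139 g/L × 0.927 L = 0.128853 g = 128.85 mg
casein hydrolysate: 12.6 g/L × 0.927 L = 11.68 g
glycerol: 9.47 g/L × 0.927 L = 8.78 g

peptone 22.62 g; sodium thiosulfate 1.09 g; potassium sulfate 790.73 mg; EDTA disodium salt 128.85 mg; casein hydrolysate 11.68 g; glycerol 8.78 g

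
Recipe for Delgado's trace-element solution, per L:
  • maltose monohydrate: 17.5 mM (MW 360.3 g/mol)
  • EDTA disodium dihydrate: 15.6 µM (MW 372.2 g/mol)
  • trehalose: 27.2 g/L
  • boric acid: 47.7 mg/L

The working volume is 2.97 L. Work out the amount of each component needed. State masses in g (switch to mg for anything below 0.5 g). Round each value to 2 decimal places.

Scale factor relative to 1 L: 2.97.
maltose monohydrate: 17.5 mmol/L × 360.3 g/mol × 2.97 L ÷ 1000 = 18.73 g
EDTA disodium dihydrate: 15.6 µmol/L × 372.2 g/mol × 2.97 L ÷ 1000 = 17.24 mg
trehalose: 27.2 g/L × 2.97 L = 80.78 g
boric acid: 47.7 mg/L × 2.97 L = 141.67 mg

maltose monohydrate 18.73 g; EDTA disodium dihydrate 17.24 mg; trehalose 80.78 g; boric acid 141.67 mg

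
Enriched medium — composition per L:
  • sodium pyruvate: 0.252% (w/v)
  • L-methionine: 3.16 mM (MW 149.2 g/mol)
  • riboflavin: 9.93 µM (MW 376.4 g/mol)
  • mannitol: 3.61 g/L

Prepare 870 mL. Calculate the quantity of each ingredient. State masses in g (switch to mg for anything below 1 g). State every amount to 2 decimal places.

sodium pyruvate 2.19 g; L-methionine 410.18 mg; riboflavin 3.25 mg; mannitol 3.14 g

Scale factor relative to 1 L: 0.87.
sodium pyruvate: 0.252% w/v = 2.52 g/L → 2.52 × 0.87 L = 2.19 g
L-methionine: 3.16 mmol/L × 149.2 mg/mmol × 0.87 L = 410.18 mg
riboflavin: 9.93 µmol/L × 376.4 g/mol × 0.87 L ÷ 1000 = 3.25 mg
mannitol: 3.61 g/L × 0.87 L = 3.14 g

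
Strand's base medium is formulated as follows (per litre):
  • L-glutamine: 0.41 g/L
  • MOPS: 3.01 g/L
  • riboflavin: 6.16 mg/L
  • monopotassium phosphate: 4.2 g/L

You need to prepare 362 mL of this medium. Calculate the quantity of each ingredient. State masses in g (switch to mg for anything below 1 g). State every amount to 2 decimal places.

L-glutamine 148.42 mg; MOPS 1.09 g; riboflavin 2.23 mg; monopotassium phosphate 1.52 g

Target volume = 362 mL = 0.362 L.
L-glutamine: 0.41 g/L × 0.362 L = 0.14842 g = 148.42 mg
MOPS: 3.01 g/L × 0.362 L = 1.09 g
riboflavin: 6.16 mg/L × 0.362 L = 2.23 mg
monopotassium phosphate: 4.2 g/L × 0.362 L = 1.52 g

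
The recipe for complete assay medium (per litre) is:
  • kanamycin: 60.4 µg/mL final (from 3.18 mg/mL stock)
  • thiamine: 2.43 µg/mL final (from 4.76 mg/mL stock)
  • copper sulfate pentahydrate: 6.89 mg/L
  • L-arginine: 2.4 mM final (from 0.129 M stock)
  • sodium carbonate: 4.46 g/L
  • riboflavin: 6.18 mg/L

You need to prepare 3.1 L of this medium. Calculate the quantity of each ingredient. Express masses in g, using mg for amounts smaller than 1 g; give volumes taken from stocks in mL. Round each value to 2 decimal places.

Working volume: 3.1 L.
kanamycin: C1V1 = C2V2 → 60.4 µg/mL × 3100 mL ÷ 3180 µg/mL = 58.88 mL
thiamine: C1V1 = C2V2 → 2.43 µg/mL × 3100 mL ÷ 4760 µg/mL = 1.58 mL
copper sulfate pentahydrate: 6.89 mg/L × 3.1 L = 21.36 mg
L-arginine: V = C2·V2/C1 = 2.4 mM × 3100 mL ÷ 129 mM = 57.67 mL
sodium carbonate: 4.46 g/L × 3.1 L = 13.83 g
riboflavin: 6.18 mg/L × 3.1 L = 19.16 mg

kanamycin 58.88 mL; thiamine 1.58 mL; copper sulfate pentahydrate 21.36 mg; L-arginine 57.67 mL; sodium carbonate 13.83 g; riboflavin 19.16 mg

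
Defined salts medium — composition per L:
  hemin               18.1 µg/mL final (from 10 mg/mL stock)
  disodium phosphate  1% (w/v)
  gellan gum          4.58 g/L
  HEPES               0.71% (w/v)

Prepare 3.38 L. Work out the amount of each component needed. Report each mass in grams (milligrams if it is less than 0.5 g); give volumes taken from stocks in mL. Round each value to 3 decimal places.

Working volume: 3.38 L.
hemin: V = C2·V2/C1 = 18.1 µg/mL × 3380 mL ÷ 10000 µg/mL = 6.118 mL
disodium phosphate: 1% w/v = 10 g/L → 10 × 3.38 L = 33.800 g
gellan gum: 4.58 g/L × 3.38 L = 15.480 g
HEPES: 0.71% w/v = 7.1 g/L → 7.1 × 3.38 L = 23.998 g

hemin 6.118 mL; disodium phosphate 33.800 g; gellan gum 15.480 g; HEPES 23.998 g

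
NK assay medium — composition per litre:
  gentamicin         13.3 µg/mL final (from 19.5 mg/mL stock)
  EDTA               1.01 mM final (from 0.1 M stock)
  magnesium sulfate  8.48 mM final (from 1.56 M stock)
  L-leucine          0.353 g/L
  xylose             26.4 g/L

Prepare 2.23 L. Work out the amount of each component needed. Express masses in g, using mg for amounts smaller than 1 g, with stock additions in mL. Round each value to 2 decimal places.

Working volume: 2.23 L.
gentamicin: V = C2·V2/C1 = 13.3 µg/mL × 2230 mL ÷ 19500 µg/mL = 1.52 mL
EDTA: C1V1 = C2V2 → 1.01 mM × 2230 mL ÷ 100 mM = 22.52 mL
magnesium sulfate: C1V1 = C2V2 → 8.48 mM × 2230 mL ÷ 1560 mM = 12.12 mL
L-leucine: 0.353 g/L × 2.23 L = 0.78719 g = 787.19 mg
xylose: 26.4 g/L × 2.23 L = 58.87 g

gentamicin 1.52 mL; EDTA 22.52 mL; magnesium sulfate 12.12 mL; L-leucine 787.19 mg; xylose 58.87 g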